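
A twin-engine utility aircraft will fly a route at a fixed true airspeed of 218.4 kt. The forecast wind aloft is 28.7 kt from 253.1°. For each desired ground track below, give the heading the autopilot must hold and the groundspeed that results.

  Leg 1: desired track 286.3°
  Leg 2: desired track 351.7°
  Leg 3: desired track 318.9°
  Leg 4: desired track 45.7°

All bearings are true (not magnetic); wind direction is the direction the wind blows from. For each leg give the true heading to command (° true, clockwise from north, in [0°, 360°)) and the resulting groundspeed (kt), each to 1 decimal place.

Leg 1: heading=282.2°, groundspeed=193.8 kt
Leg 2: heading=344.2°, groundspeed=220.8 kt
Leg 3: heading=312.0°, groundspeed=205.1 kt
Leg 4: heading=42.2°, groundspeed=243.5 kt

Leg 1: desired track 286.3°; wind correction -4.1° → command heading 282.2°, groundspeed 193.8 kt
Leg 2: desired track 351.7°; wind correction -7.5° → command heading 344.2°, groundspeed 220.8 kt
Leg 3: desired track 318.9°; wind correction -6.9° → command heading 312.0°, groundspeed 205.1 kt
Leg 4: desired track 45.7°; wind correction -3.5° → command heading 42.2°, groundspeed 243.5 kt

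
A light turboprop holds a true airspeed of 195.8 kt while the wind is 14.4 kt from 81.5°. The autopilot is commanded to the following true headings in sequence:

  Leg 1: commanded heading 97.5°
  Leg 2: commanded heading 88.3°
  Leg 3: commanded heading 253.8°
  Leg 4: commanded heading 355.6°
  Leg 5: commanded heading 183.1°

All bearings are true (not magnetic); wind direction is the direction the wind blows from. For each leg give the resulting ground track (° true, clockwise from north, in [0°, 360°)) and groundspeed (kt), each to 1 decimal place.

Leg 1: track=98.7°, groundspeed=182.0 kt
Leg 2: track=88.8°, groundspeed=181.5 kt
Leg 3: track=254.3°, groundspeed=210.1 kt
Leg 4: track=351.4°, groundspeed=195.3 kt
Leg 5: track=187.2°, groundspeed=199.2 kt

Leg 1: heading 97.5°; drift +1.2° → track 98.7°, groundspeed 182.0 kt
Leg 2: heading 88.3°; drift +0.5° → track 88.8°, groundspeed 181.5 kt
Leg 3: heading 253.8°; drift +0.5° → track 254.3°, groundspeed 210.1 kt
Leg 4: heading 355.6°; drift -4.2° → track 351.4°, groundspeed 195.3 kt
Leg 5: heading 183.1°; drift +4.1° → track 187.2°, groundspeed 199.2 kt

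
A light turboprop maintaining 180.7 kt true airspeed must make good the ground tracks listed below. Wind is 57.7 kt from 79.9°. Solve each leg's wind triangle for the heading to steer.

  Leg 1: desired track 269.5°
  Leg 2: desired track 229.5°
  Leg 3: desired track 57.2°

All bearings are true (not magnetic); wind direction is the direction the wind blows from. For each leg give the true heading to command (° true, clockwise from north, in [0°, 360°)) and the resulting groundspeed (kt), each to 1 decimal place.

Leg 1: desired track 269.5°; wind correction +3.1° → command heading 272.6°, groundspeed 237.3 kt
Leg 2: desired track 229.5°; wind correction -9.3° → command heading 220.2°, groundspeed 228.1 kt
Leg 3: desired track 57.2°; wind correction +7.1° → command heading 64.3°, groundspeed 126.1 kt

Leg 1: heading=272.6°, groundspeed=237.3 kt
Leg 2: heading=220.2°, groundspeed=228.1 kt
Leg 3: heading=64.3°, groundspeed=126.1 kt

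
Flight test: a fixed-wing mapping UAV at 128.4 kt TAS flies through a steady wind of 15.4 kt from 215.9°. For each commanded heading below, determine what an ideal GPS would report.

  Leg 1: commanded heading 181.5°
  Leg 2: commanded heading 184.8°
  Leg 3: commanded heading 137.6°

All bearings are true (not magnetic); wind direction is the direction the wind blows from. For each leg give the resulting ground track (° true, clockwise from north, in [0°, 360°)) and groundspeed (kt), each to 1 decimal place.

Leg 1: heading 181.5°; drift -4.3° → track 177.2°, groundspeed 116.0 kt
Leg 2: heading 184.8°; drift -3.9° → track 180.9°, groundspeed 115.5 kt
Leg 3: heading 137.6°; drift -6.9° → track 130.7°, groundspeed 126.2 kt

Leg 1: track=177.2°, groundspeed=116.0 kt
Leg 2: track=180.9°, groundspeed=115.5 kt
Leg 3: track=130.7°, groundspeed=126.2 kt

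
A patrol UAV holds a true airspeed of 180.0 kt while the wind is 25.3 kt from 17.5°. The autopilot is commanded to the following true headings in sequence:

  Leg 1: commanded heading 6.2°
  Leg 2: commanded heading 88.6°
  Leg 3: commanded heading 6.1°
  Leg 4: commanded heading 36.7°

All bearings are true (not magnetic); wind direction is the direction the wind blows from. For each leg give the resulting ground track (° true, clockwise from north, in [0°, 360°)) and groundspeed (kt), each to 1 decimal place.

Leg 1: heading 6.2°; drift -1.8° → track 4.4°, groundspeed 155.3 kt
Leg 2: heading 88.6°; drift +7.9° → track 96.5°, groundspeed 173.5 kt
Leg 3: heading 6.1°; drift -1.8° → track 4.3°, groundspeed 155.3 kt
Leg 4: heading 36.7°; drift +3.1° → track 39.8°, groundspeed 156.3 kt

Leg 1: track=4.4°, groundspeed=155.3 kt
Leg 2: track=96.5°, groundspeed=173.5 kt
Leg 3: track=4.3°, groundspeed=155.3 kt
Leg 4: track=39.8°, groundspeed=156.3 kt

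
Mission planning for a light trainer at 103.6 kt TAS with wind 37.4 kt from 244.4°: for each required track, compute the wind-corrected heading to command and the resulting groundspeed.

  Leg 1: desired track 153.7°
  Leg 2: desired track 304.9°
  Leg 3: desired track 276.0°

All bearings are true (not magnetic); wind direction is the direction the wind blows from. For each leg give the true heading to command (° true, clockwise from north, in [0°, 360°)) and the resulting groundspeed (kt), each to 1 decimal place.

Leg 1: desired track 153.7°; wind correction +21.2° → command heading 174.9°, groundspeed 97.1 kt
Leg 2: desired track 304.9°; wind correction -18.3° → command heading 286.6°, groundspeed 79.9 kt
Leg 3: desired track 276.0°; wind correction -10.9° → command heading 265.1°, groundspeed 69.9 kt

Leg 1: heading=174.9°, groundspeed=97.1 kt
Leg 2: heading=286.6°, groundspeed=79.9 kt
Leg 3: heading=265.1°, groundspeed=69.9 kt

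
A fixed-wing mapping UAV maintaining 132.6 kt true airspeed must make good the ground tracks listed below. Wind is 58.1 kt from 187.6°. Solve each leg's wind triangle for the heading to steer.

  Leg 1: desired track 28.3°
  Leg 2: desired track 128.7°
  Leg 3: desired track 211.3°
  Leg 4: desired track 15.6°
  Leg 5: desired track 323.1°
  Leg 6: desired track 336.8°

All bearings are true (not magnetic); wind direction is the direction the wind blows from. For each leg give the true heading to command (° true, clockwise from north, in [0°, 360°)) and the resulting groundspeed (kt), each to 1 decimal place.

Leg 1: desired track 28.3°; wind correction +8.9° → command heading 37.2°, groundspeed 185.3 kt
Leg 2: desired track 128.7°; wind correction +22.0° → command heading 150.7°, groundspeed 92.9 kt
Leg 3: desired track 211.3°; wind correction -10.1° → command heading 201.2°, groundspeed 77.3 kt
Leg 4: desired track 15.6°; wind correction +3.5° → command heading 19.1°, groundspeed 189.9 kt
Leg 5: desired track 323.1°; wind correction -17.9° → command heading 305.2°, groundspeed 167.6 kt
Leg 6: desired track 336.8°; wind correction -13.0° → command heading 323.8°, groundspeed 179.1 kt

Leg 1: heading=37.2°, groundspeed=185.3 kt
Leg 2: heading=150.7°, groundspeed=92.9 kt
Leg 3: heading=201.2°, groundspeed=77.3 kt
Leg 4: heading=19.1°, groundspeed=189.9 kt
Leg 5: heading=305.2°, groundspeed=167.6 kt
Leg 6: heading=323.8°, groundspeed=179.1 kt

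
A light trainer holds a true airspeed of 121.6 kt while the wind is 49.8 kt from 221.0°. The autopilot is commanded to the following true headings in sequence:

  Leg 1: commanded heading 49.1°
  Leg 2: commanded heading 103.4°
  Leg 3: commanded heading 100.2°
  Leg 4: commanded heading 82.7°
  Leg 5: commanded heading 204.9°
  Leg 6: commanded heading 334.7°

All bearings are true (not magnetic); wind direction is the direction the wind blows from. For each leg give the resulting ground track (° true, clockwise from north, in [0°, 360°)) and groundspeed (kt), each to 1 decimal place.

Leg 1: track=46.7°, groundspeed=171.0 kt
Leg 2: track=86.4°, groundspeed=151.3 kt
Leg 3: track=84.0°, groundspeed=153.2 kt
Leg 4: track=70.9°, groundspeed=162.2 kt
Leg 5: track=194.3°, groundspeed=75.0 kt
Leg 6: track=352.5°, groundspeed=148.8 kt

Leg 1: heading 49.1°; drift -2.4° → track 46.7°, groundspeed 171.0 kt
Leg 2: heading 103.4°; drift -17.0° → track 86.4°, groundspeed 151.3 kt
Leg 3: heading 100.2°; drift -16.2° → track 84.0°, groundspeed 153.2 kt
Leg 4: heading 82.7°; drift -11.8° → track 70.9°, groundspeed 162.2 kt
Leg 5: heading 204.9°; drift -10.6° → track 194.3°, groundspeed 75.0 kt
Leg 6: heading 334.7°; drift +17.8° → track 352.5°, groundspeed 148.8 kt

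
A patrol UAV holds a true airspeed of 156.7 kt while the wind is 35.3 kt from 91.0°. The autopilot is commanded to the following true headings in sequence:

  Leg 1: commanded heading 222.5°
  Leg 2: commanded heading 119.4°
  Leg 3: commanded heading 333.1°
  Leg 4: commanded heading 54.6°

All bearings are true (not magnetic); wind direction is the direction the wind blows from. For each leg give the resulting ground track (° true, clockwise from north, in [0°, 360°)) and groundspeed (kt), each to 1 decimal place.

Leg 1: heading 222.5°; drift +8.4° → track 230.9°, groundspeed 182.0 kt
Leg 2: heading 119.4°; drift +7.6° → track 127.0°, groundspeed 126.8 kt
Leg 3: heading 333.1°; drift -10.2° → track 322.9°, groundspeed 176.0 kt
Leg 4: heading 54.6°; drift -9.3° → track 45.3°, groundspeed 130.0 kt

Leg 1: track=230.9°, groundspeed=182.0 kt
Leg 2: track=127.0°, groundspeed=126.8 kt
Leg 3: track=322.9°, groundspeed=176.0 kt
Leg 4: track=45.3°, groundspeed=130.0 kt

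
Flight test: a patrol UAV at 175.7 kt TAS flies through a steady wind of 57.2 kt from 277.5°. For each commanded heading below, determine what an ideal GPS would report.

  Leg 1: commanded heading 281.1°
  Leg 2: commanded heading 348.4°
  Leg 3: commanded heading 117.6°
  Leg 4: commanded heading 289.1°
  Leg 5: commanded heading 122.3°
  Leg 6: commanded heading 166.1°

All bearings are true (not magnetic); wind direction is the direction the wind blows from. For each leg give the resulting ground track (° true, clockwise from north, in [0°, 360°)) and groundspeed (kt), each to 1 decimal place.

Leg 1: heading 281.1°; drift +1.7° → track 282.8°, groundspeed 118.7 kt
Leg 2: heading 348.4°; drift +19.0° → track 7.4°, groundspeed 166.0 kt
Leg 3: heading 117.6°; drift -4.9° → track 112.7°, groundspeed 230.3 kt
Leg 4: heading 289.1°; drift +5.5° → track 294.6°, groundspeed 120.2 kt
Leg 5: heading 122.3°; drift -6.0° → track 116.3°, groundspeed 228.9 kt
Leg 6: heading 166.1°; drift -15.2° → track 150.9°, groundspeed 203.7 kt

Leg 1: track=282.8°, groundspeed=118.7 kt
Leg 2: track=7.4°, groundspeed=166.0 kt
Leg 3: track=112.7°, groundspeed=230.3 kt
Leg 4: track=294.6°, groundspeed=120.2 kt
Leg 5: track=116.3°, groundspeed=228.9 kt
Leg 6: track=150.9°, groundspeed=203.7 kt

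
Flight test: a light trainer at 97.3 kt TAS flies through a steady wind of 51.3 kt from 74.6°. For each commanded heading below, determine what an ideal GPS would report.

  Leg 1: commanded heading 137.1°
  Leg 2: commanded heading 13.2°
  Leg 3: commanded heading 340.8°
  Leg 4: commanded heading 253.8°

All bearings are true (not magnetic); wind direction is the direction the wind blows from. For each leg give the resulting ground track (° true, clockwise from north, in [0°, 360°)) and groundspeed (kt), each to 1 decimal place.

Leg 1: track=168.8°, groundspeed=86.5 kt
Leg 2: track=341.4°, groundspeed=85.6 kt
Leg 3: track=313.9°, groundspeed=113.0 kt
Leg 4: track=254.1°, groundspeed=148.6 kt

Leg 1: heading 137.1°; drift +31.7° → track 168.8°, groundspeed 86.5 kt
Leg 2: heading 13.2°; drift -31.8° → track 341.4°, groundspeed 85.6 kt
Leg 3: heading 340.8°; drift -26.9° → track 313.9°, groundspeed 113.0 kt
Leg 4: heading 253.8°; drift +0.3° → track 254.1°, groundspeed 148.6 kt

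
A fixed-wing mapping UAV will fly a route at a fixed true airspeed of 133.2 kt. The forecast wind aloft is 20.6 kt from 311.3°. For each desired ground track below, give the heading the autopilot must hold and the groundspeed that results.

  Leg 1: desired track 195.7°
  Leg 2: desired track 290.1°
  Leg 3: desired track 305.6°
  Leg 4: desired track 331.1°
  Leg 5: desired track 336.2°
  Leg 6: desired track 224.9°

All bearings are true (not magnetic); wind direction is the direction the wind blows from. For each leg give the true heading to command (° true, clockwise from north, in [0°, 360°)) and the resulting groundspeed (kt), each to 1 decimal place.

Leg 1: desired track 195.7°; wind correction +8.0° → command heading 203.7°, groundspeed 140.8 kt
Leg 2: desired track 290.1°; wind correction +3.2° → command heading 293.3°, groundspeed 113.8 kt
Leg 3: desired track 305.6°; wind correction +0.9° → command heading 306.5°, groundspeed 112.7 kt
Leg 4: desired track 331.1°; wind correction -3.0° → command heading 328.1°, groundspeed 113.6 kt
Leg 5: desired track 336.2°; wind correction -3.7° → command heading 332.5°, groundspeed 114.2 kt
Leg 6: desired track 224.9°; wind correction +8.9° → command heading 233.8°, groundspeed 130.3 kt

Leg 1: heading=203.7°, groundspeed=140.8 kt
Leg 2: heading=293.3°, groundspeed=113.8 kt
Leg 3: heading=306.5°, groundspeed=112.7 kt
Leg 4: heading=328.1°, groundspeed=113.6 kt
Leg 5: heading=332.5°, groundspeed=114.2 kt
Leg 6: heading=233.8°, groundspeed=130.3 kt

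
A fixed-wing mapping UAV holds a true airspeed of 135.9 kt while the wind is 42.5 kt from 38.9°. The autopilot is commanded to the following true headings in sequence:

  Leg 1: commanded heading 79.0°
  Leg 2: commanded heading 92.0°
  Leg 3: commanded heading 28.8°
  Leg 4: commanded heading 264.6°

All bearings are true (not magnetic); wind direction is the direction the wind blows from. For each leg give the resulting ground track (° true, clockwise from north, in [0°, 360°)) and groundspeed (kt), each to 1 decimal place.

Leg 1: track=93.8°, groundspeed=107.0 kt
Leg 2: track=109.1°, groundspeed=115.5 kt
Leg 3: track=24.3°, groundspeed=94.4 kt
Leg 4: track=254.2°, groundspeed=168.4 kt

Leg 1: heading 79.0°; drift +14.8° → track 93.8°, groundspeed 107.0 kt
Leg 2: heading 92.0°; drift +17.1° → track 109.1°, groundspeed 115.5 kt
Leg 3: heading 28.8°; drift -4.5° → track 24.3°, groundspeed 94.4 kt
Leg 4: heading 264.6°; drift -10.4° → track 254.2°, groundspeed 168.4 kt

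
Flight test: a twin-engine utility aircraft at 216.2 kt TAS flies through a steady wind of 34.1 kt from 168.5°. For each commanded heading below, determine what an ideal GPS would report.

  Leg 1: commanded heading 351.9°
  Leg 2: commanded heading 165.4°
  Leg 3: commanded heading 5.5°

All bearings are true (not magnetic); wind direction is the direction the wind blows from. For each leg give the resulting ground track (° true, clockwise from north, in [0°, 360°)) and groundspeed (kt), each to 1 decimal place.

Leg 1: heading 351.9°; drift -0.5° → track 351.4°, groundspeed 250.2 kt
Leg 2: heading 165.4°; drift -0.6° → track 164.8°, groundspeed 182.2 kt
Leg 3: heading 5.5°; drift -2.3° → track 3.2°, groundspeed 249.0 kt

Leg 1: track=351.4°, groundspeed=250.2 kt
Leg 2: track=164.8°, groundspeed=182.2 kt
Leg 3: track=3.2°, groundspeed=249.0 kt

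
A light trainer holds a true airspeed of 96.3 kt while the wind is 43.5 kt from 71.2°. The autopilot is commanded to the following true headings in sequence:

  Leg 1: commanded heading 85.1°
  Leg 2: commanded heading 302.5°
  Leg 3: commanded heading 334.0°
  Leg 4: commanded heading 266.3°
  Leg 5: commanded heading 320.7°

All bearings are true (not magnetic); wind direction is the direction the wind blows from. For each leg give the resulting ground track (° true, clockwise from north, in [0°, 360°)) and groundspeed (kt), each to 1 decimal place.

Leg 1: heading 85.1°; drift +10.9° → track 96.0°, groundspeed 55.1 kt
Leg 2: heading 302.5°; drift -15.4° → track 287.1°, groundspeed 128.1 kt
Leg 3: heading 334.0°; drift -23.0° → track 311.0°, groundspeed 110.5 kt
Leg 4: heading 266.3°; drift -4.7° → track 261.6°, groundspeed 138.8 kt
Leg 5: heading 320.7°; drift -20.1° → track 300.6°, groundspeed 118.7 kt

Leg 1: track=96.0°, groundspeed=55.1 kt
Leg 2: track=287.1°, groundspeed=128.1 kt
Leg 3: track=311.0°, groundspeed=110.5 kt
Leg 4: track=261.6°, groundspeed=138.8 kt
Leg 5: track=300.6°, groundspeed=118.7 kt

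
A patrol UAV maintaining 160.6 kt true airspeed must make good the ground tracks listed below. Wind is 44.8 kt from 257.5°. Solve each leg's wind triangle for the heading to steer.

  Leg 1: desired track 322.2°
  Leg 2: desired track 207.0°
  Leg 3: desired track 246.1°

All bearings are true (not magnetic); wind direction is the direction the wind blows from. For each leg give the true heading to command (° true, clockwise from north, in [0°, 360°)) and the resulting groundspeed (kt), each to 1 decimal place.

Leg 1: desired track 322.2°; wind correction -14.6° → command heading 307.6°, groundspeed 136.3 kt
Leg 2: desired track 207.0°; wind correction +12.4° → command heading 219.4°, groundspeed 128.3 kt
Leg 3: desired track 246.1°; wind correction +3.2° → command heading 249.3°, groundspeed 116.4 kt

Leg 1: heading=307.6°, groundspeed=136.3 kt
Leg 2: heading=219.4°, groundspeed=128.3 kt
Leg 3: heading=249.3°, groundspeed=116.4 kt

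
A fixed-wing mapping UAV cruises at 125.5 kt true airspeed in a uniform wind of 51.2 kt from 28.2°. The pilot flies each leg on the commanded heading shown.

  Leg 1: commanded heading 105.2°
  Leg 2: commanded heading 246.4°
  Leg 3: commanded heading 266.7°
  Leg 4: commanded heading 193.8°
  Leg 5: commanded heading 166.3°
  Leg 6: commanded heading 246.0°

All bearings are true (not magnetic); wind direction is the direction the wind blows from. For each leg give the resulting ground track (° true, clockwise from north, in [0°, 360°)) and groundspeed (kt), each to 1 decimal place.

Leg 1: track=128.8°, groundspeed=124.4 kt
Leg 2: track=235.6°, groundspeed=168.7 kt
Leg 3: track=250.7°, groundspeed=158.4 kt
Leg 4: track=198.0°, groundspeed=175.6 kt
Leg 5: track=178.1°, groundspeed=167.1 kt
Leg 6: track=235.3°, groundspeed=168.9 kt

Leg 1: heading 105.2°; drift +23.6° → track 128.8°, groundspeed 124.4 kt
Leg 2: heading 246.4°; drift -10.8° → track 235.6°, groundspeed 168.7 kt
Leg 3: heading 266.7°; drift -16.0° → track 250.7°, groundspeed 158.4 kt
Leg 4: heading 193.8°; drift +4.2° → track 198.0°, groundspeed 175.6 kt
Leg 5: heading 166.3°; drift +11.8° → track 178.1°, groundspeed 167.1 kt
Leg 6: heading 246.0°; drift -10.7° → track 235.3°, groundspeed 168.9 kt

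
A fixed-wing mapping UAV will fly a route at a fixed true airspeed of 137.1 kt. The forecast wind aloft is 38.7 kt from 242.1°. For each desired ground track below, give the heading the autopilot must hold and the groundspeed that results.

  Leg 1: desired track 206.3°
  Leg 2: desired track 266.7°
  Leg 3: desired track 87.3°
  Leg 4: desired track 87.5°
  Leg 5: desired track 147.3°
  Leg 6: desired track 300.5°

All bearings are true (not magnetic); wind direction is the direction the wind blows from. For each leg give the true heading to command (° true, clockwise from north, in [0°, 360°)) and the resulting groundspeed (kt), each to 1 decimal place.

Leg 1: desired track 206.3°; wind correction +9.5° → command heading 215.8°, groundspeed 103.8 kt
Leg 2: desired track 266.7°; wind correction -6.7° → command heading 260.0°, groundspeed 101.0 kt
Leg 3: desired track 87.3°; wind correction +6.9° → command heading 94.2°, groundspeed 171.1 kt
Leg 4: desired track 87.5°; wind correction +7.0° → command heading 94.5°, groundspeed 171.1 kt
Leg 5: desired track 147.3°; wind correction +16.3° → command heading 163.6°, groundspeed 134.8 kt
Leg 6: desired track 300.5°; wind correction -13.9° → command heading 286.6°, groundspeed 112.8 kt

Leg 1: heading=215.8°, groundspeed=103.8 kt
Leg 2: heading=260.0°, groundspeed=101.0 kt
Leg 3: heading=94.2°, groundspeed=171.1 kt
Leg 4: heading=94.5°, groundspeed=171.1 kt
Leg 5: heading=163.6°, groundspeed=134.8 kt
Leg 6: heading=286.6°, groundspeed=112.8 kt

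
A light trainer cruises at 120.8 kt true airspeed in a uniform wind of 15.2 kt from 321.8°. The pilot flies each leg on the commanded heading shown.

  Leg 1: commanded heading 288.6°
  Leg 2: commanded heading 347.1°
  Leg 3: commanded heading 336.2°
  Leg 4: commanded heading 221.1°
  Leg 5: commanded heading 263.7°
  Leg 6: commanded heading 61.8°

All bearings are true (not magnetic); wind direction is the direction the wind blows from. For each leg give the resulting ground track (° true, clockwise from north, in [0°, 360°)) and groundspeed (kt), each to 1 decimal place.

Leg 1: heading 288.6°; drift -4.4° → track 284.2°, groundspeed 108.4 kt
Leg 2: heading 347.1°; drift +3.5° → track 350.6°, groundspeed 107.3 kt
Leg 3: heading 336.2°; drift +2.0° → track 338.2°, groundspeed 106.1 kt
Leg 4: heading 221.1°; drift -6.9° → track 214.2°, groundspeed 124.5 kt
Leg 5: heading 263.7°; drift -6.5° → track 257.2°, groundspeed 113.5 kt
Leg 6: heading 61.8°; drift +6.9° → track 68.7°, groundspeed 124.3 kt

Leg 1: track=284.2°, groundspeed=108.4 kt
Leg 2: track=350.6°, groundspeed=107.3 kt
Leg 3: track=338.2°, groundspeed=106.1 kt
Leg 4: track=214.2°, groundspeed=124.5 kt
Leg 5: track=257.2°, groundspeed=113.5 kt
Leg 6: track=68.7°, groundspeed=124.3 kt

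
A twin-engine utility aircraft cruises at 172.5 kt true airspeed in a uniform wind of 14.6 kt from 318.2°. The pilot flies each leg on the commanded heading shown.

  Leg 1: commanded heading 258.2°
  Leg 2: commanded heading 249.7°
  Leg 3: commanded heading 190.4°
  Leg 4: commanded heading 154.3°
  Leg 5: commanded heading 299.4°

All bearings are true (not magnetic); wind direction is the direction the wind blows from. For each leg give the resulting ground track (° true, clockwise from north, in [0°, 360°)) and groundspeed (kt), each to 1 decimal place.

Leg 1: heading 258.2°; drift -4.4° → track 253.8°, groundspeed 165.7 kt
Leg 2: heading 249.7°; drift -4.6° → track 245.1°, groundspeed 167.7 kt
Leg 3: heading 190.4°; drift -3.6° → track 186.8°, groundspeed 181.8 kt
Leg 4: heading 154.3°; drift -1.2° → track 153.1°, groundspeed 186.6 kt
Leg 5: heading 299.4°; drift -1.7° → track 297.7°, groundspeed 158.7 kt

Leg 1: track=253.8°, groundspeed=165.7 kt
Leg 2: track=245.1°, groundspeed=167.7 kt
Leg 3: track=186.8°, groundspeed=181.8 kt
Leg 4: track=153.1°, groundspeed=186.6 kt
Leg 5: track=297.7°, groundspeed=158.7 kt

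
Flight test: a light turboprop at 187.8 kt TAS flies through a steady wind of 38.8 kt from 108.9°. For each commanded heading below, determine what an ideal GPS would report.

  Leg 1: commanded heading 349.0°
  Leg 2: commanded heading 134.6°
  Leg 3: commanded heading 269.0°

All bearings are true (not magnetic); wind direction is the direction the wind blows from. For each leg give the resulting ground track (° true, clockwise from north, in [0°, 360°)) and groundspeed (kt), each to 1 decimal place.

Leg 1: heading 349.0°; drift -9.2° → track 339.8°, groundspeed 209.9 kt
Leg 2: heading 134.6°; drift +6.3° → track 140.9°, groundspeed 153.8 kt
Leg 3: heading 269.0°; drift +3.4° → track 272.4°, groundspeed 224.7 kt

Leg 1: track=339.8°, groundspeed=209.9 kt
Leg 2: track=140.9°, groundspeed=153.8 kt
Leg 3: track=272.4°, groundspeed=224.7 kt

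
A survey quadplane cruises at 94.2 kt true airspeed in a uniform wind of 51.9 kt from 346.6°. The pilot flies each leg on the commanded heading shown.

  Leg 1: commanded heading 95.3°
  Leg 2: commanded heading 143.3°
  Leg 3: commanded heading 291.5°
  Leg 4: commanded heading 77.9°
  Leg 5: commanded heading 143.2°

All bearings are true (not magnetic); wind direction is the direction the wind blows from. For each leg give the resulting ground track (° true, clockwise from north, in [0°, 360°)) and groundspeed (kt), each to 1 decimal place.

Leg 1: track=119.2°, groundspeed=121.3 kt
Leg 2: track=151.5°, groundspeed=143.3 kt
Leg 3: track=258.1°, groundspeed=77.3 kt
Leg 4: track=106.4°, groundspeed=108.6 kt
Leg 5: track=151.5°, groundspeed=143.3 kt

Leg 1: heading 95.3°; drift +23.9° → track 119.2°, groundspeed 121.3 kt
Leg 2: heading 143.3°; drift +8.2° → track 151.5°, groundspeed 143.3 kt
Leg 3: heading 291.5°; drift -33.4° → track 258.1°, groundspeed 77.3 kt
Leg 4: heading 77.9°; drift +28.5° → track 106.4°, groundspeed 108.6 kt
Leg 5: heading 143.2°; drift +8.3° → track 151.5°, groundspeed 143.3 kt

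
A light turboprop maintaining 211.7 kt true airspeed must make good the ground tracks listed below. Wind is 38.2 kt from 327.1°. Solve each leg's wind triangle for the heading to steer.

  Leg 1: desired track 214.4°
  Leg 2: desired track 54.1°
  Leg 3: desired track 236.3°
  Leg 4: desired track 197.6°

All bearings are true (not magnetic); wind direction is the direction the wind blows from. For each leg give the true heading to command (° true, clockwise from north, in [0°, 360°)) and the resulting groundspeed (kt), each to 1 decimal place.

Leg 1: desired track 214.4°; wind correction +9.6° → command heading 224.0°, groundspeed 223.5 kt
Leg 2: desired track 54.1°; wind correction -10.4° → command heading 43.7°, groundspeed 206.2 kt
Leg 3: desired track 236.3°; wind correction +10.4° → command heading 246.7°, groundspeed 208.8 kt
Leg 4: desired track 197.6°; wind correction +8.0° → command heading 205.6°, groundspeed 233.9 kt

Leg 1: heading=224.0°, groundspeed=223.5 kt
Leg 2: heading=43.7°, groundspeed=206.2 kt
Leg 3: heading=246.7°, groundspeed=208.8 kt
Leg 4: heading=205.6°, groundspeed=233.9 kt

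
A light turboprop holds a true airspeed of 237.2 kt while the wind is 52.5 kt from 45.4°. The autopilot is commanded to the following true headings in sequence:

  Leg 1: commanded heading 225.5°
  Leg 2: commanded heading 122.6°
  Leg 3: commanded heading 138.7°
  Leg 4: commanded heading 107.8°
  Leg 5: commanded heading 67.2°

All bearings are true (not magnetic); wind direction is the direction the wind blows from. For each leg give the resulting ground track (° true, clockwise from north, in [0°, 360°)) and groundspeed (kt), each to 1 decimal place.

Leg 1: heading 225.5°; drift +0.0° → track 225.5°, groundspeed 289.7 kt
Leg 2: heading 122.6°; drift +12.8° → track 135.4°, groundspeed 231.3 kt
Leg 3: heading 138.7°; drift +12.3° → track 151.0°, groundspeed 245.9 kt
Leg 4: heading 107.8°; drift +12.3° → track 120.1°, groundspeed 217.9 kt
Leg 5: heading 67.2°; drift +5.9° → track 73.1°, groundspeed 189.5 kt

Leg 1: track=225.5°, groundspeed=289.7 kt
Leg 2: track=135.4°, groundspeed=231.3 kt
Leg 3: track=151.0°, groundspeed=245.9 kt
Leg 4: track=120.1°, groundspeed=217.9 kt
Leg 5: track=73.1°, groundspeed=189.5 kt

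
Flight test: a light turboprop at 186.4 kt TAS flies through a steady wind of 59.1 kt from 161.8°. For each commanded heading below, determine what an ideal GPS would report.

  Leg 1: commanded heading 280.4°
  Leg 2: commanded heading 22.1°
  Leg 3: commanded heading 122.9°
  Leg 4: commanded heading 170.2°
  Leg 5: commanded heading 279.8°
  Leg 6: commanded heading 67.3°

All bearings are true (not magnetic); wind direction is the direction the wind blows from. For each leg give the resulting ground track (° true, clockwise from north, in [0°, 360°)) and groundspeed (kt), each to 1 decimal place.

Leg 1: track=294.0°, groundspeed=220.9 kt
Leg 2: track=12.7°, groundspeed=234.6 kt
Leg 3: track=108.1°, groundspeed=145.2 kt
Leg 4: track=174.1°, groundspeed=128.2 kt
Leg 5: track=293.5°, groundspeed=220.4 kt
Leg 6: track=50.2°, groundspeed=199.9 kt

Leg 1: heading 280.4°; drift +13.6° → track 294.0°, groundspeed 220.9 kt
Leg 2: heading 22.1°; drift -9.4° → track 12.7°, groundspeed 234.6 kt
Leg 3: heading 122.9°; drift -14.8° → track 108.1°, groundspeed 145.2 kt
Leg 4: heading 170.2°; drift +3.9° → track 174.1°, groundspeed 128.2 kt
Leg 5: heading 279.8°; drift +13.7° → track 293.5°, groundspeed 220.4 kt
Leg 6: heading 67.3°; drift -17.1° → track 50.2°, groundspeed 199.9 kt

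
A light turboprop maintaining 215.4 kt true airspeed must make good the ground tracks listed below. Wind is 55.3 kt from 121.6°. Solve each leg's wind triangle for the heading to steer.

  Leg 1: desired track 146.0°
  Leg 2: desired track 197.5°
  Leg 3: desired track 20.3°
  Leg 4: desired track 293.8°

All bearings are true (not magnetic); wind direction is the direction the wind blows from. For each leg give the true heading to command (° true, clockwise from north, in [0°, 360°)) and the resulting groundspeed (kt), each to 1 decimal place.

Leg 1: heading=139.9°, groundspeed=163.8 kt
Leg 2: heading=183.1°, groundspeed=195.1 kt
Leg 3: heading=34.9°, groundspeed=219.3 kt
Leg 4: heading=291.8°, groundspeed=270.1 kt

Leg 1: desired track 146.0°; wind correction -6.1° → command heading 139.9°, groundspeed 163.8 kt
Leg 2: desired track 197.5°; wind correction -14.4° → command heading 183.1°, groundspeed 195.1 kt
Leg 3: desired track 20.3°; wind correction +14.6° → command heading 34.9°, groundspeed 219.3 kt
Leg 4: desired track 293.8°; wind correction -2.0° → command heading 291.8°, groundspeed 270.1 kt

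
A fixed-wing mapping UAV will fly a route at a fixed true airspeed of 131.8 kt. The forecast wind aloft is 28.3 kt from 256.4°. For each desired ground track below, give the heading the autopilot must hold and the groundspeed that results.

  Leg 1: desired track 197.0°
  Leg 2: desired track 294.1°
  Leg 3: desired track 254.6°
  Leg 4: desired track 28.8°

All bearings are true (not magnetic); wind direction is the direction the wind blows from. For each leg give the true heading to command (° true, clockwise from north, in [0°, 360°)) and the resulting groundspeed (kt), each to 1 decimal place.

Leg 1: heading=207.7°, groundspeed=115.1 kt
Leg 2: heading=286.6°, groundspeed=108.3 kt
Leg 3: heading=255.0°, groundspeed=103.5 kt
Leg 4: heading=19.7°, groundspeed=149.2 kt

Leg 1: desired track 197.0°; wind correction +10.7° → command heading 207.7°, groundspeed 115.1 kt
Leg 2: desired track 294.1°; wind correction -7.5° → command heading 286.6°, groundspeed 108.3 kt
Leg 3: desired track 254.6°; wind correction +0.4° → command heading 255.0°, groundspeed 103.5 kt
Leg 4: desired track 28.8°; wind correction -9.1° → command heading 19.7°, groundspeed 149.2 kt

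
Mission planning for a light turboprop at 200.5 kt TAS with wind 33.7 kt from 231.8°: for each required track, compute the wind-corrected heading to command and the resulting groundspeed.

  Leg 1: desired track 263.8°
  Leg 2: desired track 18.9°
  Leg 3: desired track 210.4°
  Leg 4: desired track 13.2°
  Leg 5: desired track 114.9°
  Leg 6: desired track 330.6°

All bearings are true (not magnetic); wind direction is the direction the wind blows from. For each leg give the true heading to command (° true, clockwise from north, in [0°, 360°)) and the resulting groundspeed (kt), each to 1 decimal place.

Leg 1: heading=258.7°, groundspeed=171.1 kt
Leg 2: heading=13.7°, groundspeed=228.0 kt
Leg 3: heading=213.9°, groundspeed=168.7 kt
Leg 4: heading=7.2°, groundspeed=225.7 kt
Leg 5: heading=123.5°, groundspeed=213.5 kt
Leg 6: heading=321.0°, groundspeed=202.9 kt

Leg 1: desired track 263.8°; wind correction -5.1° → command heading 258.7°, groundspeed 171.1 kt
Leg 2: desired track 18.9°; wind correction -5.2° → command heading 13.7°, groundspeed 228.0 kt
Leg 3: desired track 210.4°; wind correction +3.5° → command heading 213.9°, groundspeed 168.7 kt
Leg 4: desired track 13.2°; wind correction -6.0° → command heading 7.2°, groundspeed 225.7 kt
Leg 5: desired track 114.9°; wind correction +8.6° → command heading 123.5°, groundspeed 213.5 kt
Leg 6: desired track 330.6°; wind correction -9.6° → command heading 321.0°, groundspeed 202.9 kt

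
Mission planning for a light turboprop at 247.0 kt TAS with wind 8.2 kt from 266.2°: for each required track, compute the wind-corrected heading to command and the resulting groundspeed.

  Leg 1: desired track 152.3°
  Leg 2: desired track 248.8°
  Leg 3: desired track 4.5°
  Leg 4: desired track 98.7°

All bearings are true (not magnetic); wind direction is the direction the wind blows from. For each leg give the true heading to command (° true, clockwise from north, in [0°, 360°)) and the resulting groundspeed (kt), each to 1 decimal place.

Leg 1: heading=154.0°, groundspeed=250.2 kt
Leg 2: heading=249.4°, groundspeed=239.2 kt
Leg 3: heading=2.6°, groundspeed=248.1 kt
Leg 4: heading=99.1°, groundspeed=255.0 kt

Leg 1: desired track 152.3°; wind correction +1.7° → command heading 154.0°, groundspeed 250.2 kt
Leg 2: desired track 248.8°; wind correction +0.6° → command heading 249.4°, groundspeed 239.2 kt
Leg 3: desired track 4.5°; wind correction -1.9° → command heading 2.6°, groundspeed 248.1 kt
Leg 4: desired track 98.7°; wind correction +0.4° → command heading 99.1°, groundspeed 255.0 kt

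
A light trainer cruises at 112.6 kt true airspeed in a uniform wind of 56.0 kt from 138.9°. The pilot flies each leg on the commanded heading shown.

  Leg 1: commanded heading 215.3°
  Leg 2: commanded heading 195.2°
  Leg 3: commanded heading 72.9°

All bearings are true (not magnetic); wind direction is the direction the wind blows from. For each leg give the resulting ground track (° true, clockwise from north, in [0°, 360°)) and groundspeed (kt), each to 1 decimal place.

Leg 1: heading 215.3°; drift +28.7° → track 244.0°, groundspeed 113.4 kt
Leg 2: heading 195.2°; drift +29.7° → track 224.9°, groundspeed 93.9 kt
Leg 3: heading 72.9°; drift -29.7° → track 43.2°, groundspeed 103.4 kt

Leg 1: track=244.0°, groundspeed=113.4 kt
Leg 2: track=224.9°, groundspeed=93.9 kt
Leg 3: track=43.2°, groundspeed=103.4 kt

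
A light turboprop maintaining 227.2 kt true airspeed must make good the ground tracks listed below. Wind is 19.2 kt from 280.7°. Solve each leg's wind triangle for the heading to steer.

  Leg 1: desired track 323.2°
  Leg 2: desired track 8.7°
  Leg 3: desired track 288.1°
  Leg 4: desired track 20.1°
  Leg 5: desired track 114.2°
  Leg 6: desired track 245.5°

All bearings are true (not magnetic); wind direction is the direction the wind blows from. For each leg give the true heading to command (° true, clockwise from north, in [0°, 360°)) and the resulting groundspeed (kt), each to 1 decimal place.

Leg 1: desired track 323.2°; wind correction -3.3° → command heading 319.9°, groundspeed 212.7 kt
Leg 2: desired track 8.7°; wind correction -4.8° → command heading 3.9°, groundspeed 225.7 kt
Leg 3: desired track 288.1°; wind correction -0.6° → command heading 287.5°, groundspeed 208.1 kt
Leg 4: desired track 20.1°; wind correction -4.8° → command heading 15.3°, groundspeed 229.5 kt
Leg 5: desired track 114.2°; wind correction +1.1° → command heading 115.3°, groundspeed 245.8 kt
Leg 6: desired track 245.5°; wind correction +2.8° → command heading 248.3°, groundspeed 211.2 kt

Leg 1: heading=319.9°, groundspeed=212.7 kt
Leg 2: heading=3.9°, groundspeed=225.7 kt
Leg 3: heading=287.5°, groundspeed=208.1 kt
Leg 4: heading=15.3°, groundspeed=229.5 kt
Leg 5: heading=115.3°, groundspeed=245.8 kt
Leg 6: heading=248.3°, groundspeed=211.2 kt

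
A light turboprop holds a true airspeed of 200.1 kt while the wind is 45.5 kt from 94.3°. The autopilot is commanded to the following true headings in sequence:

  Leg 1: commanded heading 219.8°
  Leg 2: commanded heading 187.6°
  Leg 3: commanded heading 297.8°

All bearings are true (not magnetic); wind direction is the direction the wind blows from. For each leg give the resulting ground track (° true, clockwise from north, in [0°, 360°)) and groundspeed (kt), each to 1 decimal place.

Leg 1: heading 219.8°; drift +9.3° → track 229.1°, groundspeed 229.5 kt
Leg 2: heading 187.6°; drift +12.6° → track 200.2°, groundspeed 207.7 kt
Leg 3: heading 297.8°; drift -4.3° → track 293.5°, groundspeed 242.5 kt

Leg 1: track=229.1°, groundspeed=229.5 kt
Leg 2: track=200.2°, groundspeed=207.7 kt
Leg 3: track=293.5°, groundspeed=242.5 kt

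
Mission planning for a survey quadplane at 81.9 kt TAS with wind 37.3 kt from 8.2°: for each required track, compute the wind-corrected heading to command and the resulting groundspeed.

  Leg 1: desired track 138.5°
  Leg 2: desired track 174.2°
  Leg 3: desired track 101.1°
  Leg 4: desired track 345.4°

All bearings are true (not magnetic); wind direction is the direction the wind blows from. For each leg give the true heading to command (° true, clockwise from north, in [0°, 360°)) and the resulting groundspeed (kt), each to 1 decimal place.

Leg 1: desired track 138.5°; wind correction -20.3° → command heading 118.2°, groundspeed 100.9 kt
Leg 2: desired track 174.2°; wind correction -6.3° → command heading 167.9°, groundspeed 117.6 kt
Leg 3: desired track 101.1°; wind correction -27.1° → command heading 74.0°, groundspeed 74.8 kt
Leg 4: desired track 345.4°; wind correction +10.2° → command heading 355.6°, groundspeed 46.2 kt

Leg 1: heading=118.2°, groundspeed=100.9 kt
Leg 2: heading=167.9°, groundspeed=117.6 kt
Leg 3: heading=74.0°, groundspeed=74.8 kt
Leg 4: heading=355.6°, groundspeed=46.2 kt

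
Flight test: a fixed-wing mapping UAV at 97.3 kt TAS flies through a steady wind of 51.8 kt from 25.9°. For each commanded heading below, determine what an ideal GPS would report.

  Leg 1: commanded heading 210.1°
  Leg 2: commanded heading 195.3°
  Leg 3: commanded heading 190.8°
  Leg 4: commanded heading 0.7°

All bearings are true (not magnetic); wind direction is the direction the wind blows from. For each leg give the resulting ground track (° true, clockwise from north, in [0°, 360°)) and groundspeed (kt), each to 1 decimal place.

Leg 1: track=208.6°, groundspeed=149.0 kt
Leg 2: track=199.0°, groundspeed=148.5 kt
Leg 3: track=196.0°, groundspeed=147.9 kt
Leg 4: track=337.1°, groundspeed=55.0 kt

Leg 1: heading 210.1°; drift -1.5° → track 208.6°, groundspeed 149.0 kt
Leg 2: heading 195.3°; drift +3.7° → track 199.0°, groundspeed 148.5 kt
Leg 3: heading 190.8°; drift +5.2° → track 196.0°, groundspeed 147.9 kt
Leg 4: heading 0.7°; drift -23.6° → track 337.1°, groundspeed 55.0 kt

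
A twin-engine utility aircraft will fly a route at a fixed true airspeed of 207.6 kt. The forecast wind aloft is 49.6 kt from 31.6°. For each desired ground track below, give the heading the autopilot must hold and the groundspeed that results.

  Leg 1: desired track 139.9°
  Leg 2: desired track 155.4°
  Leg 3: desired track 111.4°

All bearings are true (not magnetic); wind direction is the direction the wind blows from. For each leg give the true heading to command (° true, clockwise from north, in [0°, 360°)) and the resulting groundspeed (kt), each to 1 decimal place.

Leg 1: heading=126.8°, groundspeed=217.8 kt
Leg 2: heading=143.9°, groundspeed=231.1 kt
Leg 3: heading=97.8°, groundspeed=193.0 kt

Leg 1: desired track 139.9°; wind correction -13.1° → command heading 126.8°, groundspeed 217.8 kt
Leg 2: desired track 155.4°; wind correction -11.5° → command heading 143.9°, groundspeed 231.1 kt
Leg 3: desired track 111.4°; wind correction -13.6° → command heading 97.8°, groundspeed 193.0 kt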